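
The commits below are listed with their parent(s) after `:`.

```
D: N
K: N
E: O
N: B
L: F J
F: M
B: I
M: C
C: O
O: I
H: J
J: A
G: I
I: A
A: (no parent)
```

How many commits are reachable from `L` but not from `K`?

6

Reachable from L: {A, C, F, I, J, L, M, O}.
Reachable from K: {A, B, I, K, N}.
In L's history but not K's: {C, F, J, L, M, O} — 6 commits.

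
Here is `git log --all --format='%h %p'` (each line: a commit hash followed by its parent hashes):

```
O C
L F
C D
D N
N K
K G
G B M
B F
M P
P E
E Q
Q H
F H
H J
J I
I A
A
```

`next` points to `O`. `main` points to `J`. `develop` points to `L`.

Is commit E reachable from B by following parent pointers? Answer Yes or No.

No

Ancestors of B: {A, B, F, H, I, J}.
E is not in that set, so it is not an ancestor of B.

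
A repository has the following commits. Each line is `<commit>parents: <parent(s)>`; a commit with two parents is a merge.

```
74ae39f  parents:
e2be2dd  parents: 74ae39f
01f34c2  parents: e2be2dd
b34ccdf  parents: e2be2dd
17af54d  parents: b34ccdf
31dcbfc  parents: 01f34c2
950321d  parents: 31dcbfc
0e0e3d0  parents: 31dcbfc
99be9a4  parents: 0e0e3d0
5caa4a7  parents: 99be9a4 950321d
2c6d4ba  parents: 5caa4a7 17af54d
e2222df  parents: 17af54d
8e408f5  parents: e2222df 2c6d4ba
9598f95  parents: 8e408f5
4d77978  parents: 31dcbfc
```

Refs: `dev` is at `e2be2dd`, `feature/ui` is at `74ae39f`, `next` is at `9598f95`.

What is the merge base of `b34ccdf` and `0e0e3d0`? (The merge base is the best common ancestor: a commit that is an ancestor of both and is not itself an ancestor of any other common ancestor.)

Ancestors of b34ccdf: {74ae39f, b34ccdf, e2be2dd}.
Ancestors of 0e0e3d0: {01f34c2, 0e0e3d0, 31dcbfc, 74ae39f, e2be2dd}.
Common ancestors: {74ae39f, e2be2dd}.
Among these, e2be2dd is not an ancestor of any other common ancestor — it is the merge base.

e2be2dd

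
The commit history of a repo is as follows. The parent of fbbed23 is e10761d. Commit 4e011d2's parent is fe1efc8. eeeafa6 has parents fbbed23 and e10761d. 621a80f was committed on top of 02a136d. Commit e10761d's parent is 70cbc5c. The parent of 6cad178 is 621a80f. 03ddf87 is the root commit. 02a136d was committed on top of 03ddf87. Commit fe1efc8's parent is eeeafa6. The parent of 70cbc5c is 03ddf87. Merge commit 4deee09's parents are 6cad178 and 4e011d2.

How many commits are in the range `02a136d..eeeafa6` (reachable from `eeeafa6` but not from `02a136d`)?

Reachable from eeeafa6: {03ddf87, 70cbc5c, e10761d, eeeafa6, fbbed23}.
Reachable from 02a136d: {02a136d, 03ddf87}.
In eeeafa6's history but not 02a136d's: {70cbc5c, e10761d, eeeafa6, fbbed23} — 4 commits.

4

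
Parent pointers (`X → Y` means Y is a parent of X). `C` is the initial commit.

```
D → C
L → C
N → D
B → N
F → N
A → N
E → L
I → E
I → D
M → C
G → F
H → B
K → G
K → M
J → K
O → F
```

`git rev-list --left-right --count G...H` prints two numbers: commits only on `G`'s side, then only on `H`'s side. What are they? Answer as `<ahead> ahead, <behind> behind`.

Reachable from G: {C, D, F, G, N}.
Reachable from H: {B, C, D, H, N}.
Only in G's history (ahead): {F, G} — 2.
Only in H's history (behind): {B, H} — 2.

2 ahead, 2 behind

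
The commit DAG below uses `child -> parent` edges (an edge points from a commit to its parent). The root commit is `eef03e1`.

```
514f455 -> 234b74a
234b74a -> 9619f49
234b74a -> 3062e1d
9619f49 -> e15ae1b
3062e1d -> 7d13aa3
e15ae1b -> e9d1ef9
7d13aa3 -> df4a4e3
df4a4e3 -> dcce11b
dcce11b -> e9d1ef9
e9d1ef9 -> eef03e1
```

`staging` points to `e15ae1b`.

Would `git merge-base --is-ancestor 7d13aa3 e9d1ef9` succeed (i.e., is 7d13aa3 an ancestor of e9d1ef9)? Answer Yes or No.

No

Ancestors of e9d1ef9: {e9d1ef9, eef03e1}.
7d13aa3 is not in that set, so it is not an ancestor of e9d1ef9.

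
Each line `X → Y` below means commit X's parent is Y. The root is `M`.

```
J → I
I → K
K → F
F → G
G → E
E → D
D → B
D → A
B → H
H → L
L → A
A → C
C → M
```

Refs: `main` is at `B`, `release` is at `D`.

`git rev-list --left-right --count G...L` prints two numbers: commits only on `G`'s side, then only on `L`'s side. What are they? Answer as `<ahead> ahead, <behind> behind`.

5 ahead, 0 behind

Reachable from G: {A, B, C, D, E, G, H, L, M}.
Reachable from L: {A, C, L, M}.
Only in G's history (ahead): {B, D, E, G, H} — 5.
Only in L's history (behind): {} — 0.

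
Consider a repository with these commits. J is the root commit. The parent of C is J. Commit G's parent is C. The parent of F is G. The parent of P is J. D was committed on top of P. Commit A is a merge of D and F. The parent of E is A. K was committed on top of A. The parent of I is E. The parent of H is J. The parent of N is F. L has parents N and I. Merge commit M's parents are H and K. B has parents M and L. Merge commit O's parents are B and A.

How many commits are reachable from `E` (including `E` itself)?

Walking parent pointers from E: reachable set = {A, C, D, E, F, G, J, P}.
That is 8 commits.

8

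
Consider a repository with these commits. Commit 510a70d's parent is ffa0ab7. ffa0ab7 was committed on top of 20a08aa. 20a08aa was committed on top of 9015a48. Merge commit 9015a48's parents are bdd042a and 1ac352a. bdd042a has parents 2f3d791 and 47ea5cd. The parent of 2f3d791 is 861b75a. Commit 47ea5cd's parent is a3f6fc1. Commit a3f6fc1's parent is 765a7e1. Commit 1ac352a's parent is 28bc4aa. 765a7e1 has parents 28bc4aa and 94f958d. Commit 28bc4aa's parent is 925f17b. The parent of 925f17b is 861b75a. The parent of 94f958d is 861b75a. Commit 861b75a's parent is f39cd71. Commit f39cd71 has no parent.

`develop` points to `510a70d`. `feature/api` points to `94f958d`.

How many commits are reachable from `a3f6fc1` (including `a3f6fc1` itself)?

7

Walking parent pointers from a3f6fc1: reachable set = {28bc4aa, 765a7e1, 861b75a, 925f17b, 94f958d, a3f6fc1, f39cd71}.
That is 7 commits.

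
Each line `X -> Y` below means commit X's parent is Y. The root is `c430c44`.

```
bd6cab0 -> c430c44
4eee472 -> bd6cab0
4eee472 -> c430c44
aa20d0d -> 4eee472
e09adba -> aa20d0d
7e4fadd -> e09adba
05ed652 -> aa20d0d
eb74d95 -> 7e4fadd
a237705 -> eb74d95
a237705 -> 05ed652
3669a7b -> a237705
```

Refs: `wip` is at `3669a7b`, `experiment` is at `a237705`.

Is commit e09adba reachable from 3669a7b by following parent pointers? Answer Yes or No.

Yes

Ancestors of 3669a7b (commits reachable by following parents): {05ed652, 3669a7b, 4eee472, 7e4fadd, a237705, aa20d0d, bd6cab0, c430c44, e09adba, eb74d95}.
e09adba is in that set, so it is an ancestor of 3669a7b.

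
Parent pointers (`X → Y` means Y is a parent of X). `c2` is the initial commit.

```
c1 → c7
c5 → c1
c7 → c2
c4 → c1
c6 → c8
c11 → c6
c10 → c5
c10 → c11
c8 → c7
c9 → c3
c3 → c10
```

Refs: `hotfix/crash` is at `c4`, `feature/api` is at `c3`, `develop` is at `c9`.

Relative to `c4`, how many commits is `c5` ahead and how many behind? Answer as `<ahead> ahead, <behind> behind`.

Reachable from c5: {c1, c2, c5, c7}.
Reachable from c4: {c1, c2, c4, c7}.
Only in c5's history (ahead): {c5} — 1.
Only in c4's history (behind): {c4} — 1.

1 ahead, 1 behind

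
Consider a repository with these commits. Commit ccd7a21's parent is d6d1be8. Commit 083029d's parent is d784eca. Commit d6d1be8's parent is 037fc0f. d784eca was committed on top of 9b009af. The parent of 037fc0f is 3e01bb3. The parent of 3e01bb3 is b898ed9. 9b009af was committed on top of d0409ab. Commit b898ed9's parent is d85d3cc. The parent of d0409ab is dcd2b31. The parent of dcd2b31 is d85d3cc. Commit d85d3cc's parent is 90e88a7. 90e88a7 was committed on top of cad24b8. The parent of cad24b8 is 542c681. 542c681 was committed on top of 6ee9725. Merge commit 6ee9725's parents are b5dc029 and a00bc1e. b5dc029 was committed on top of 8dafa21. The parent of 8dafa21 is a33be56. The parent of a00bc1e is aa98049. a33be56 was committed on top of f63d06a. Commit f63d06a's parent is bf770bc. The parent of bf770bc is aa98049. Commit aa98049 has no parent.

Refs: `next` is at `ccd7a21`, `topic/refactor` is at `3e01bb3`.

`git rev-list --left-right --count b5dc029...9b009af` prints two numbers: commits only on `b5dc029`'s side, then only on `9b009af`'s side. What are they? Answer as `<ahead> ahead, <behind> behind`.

Reachable from b5dc029: {8dafa21, a33be56, aa98049, b5dc029, bf770bc, f63d06a}.
Reachable from 9b009af: {542c681, 6ee9725, 8dafa21, 90e88a7, 9b009af, a00bc1e, a33be56, aa98049, b5dc029, bf770bc, cad24b8, d0409ab, d85d3cc, dcd2b31, f63d06a}.
Only in b5dc029's history (ahead): {} — 0.
Only in 9b009af's history (behind): {542c681, 6ee9725, 90e88a7, 9b009af, a00bc1e, cad24b8, d0409ab, d85d3cc, dcd2b31} — 9.

0 ahead, 9 behind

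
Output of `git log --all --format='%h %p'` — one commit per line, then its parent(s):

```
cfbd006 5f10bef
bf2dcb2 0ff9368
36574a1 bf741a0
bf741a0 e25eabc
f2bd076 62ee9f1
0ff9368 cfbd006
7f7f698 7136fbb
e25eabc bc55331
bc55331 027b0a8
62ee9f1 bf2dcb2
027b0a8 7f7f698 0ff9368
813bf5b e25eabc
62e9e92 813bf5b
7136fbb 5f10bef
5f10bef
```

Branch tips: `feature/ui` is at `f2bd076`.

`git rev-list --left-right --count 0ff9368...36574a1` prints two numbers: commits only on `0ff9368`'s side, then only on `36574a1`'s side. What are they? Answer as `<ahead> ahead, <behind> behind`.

0 ahead, 7 behind

Reachable from 0ff9368: {0ff9368, 5f10bef, cfbd006}.
Reachable from 36574a1: {027b0a8, 0ff9368, 36574a1, 5f10bef, 7136fbb, 7f7f698, bc55331, bf741a0, cfbd006, e25eabc}.
Only in 0ff9368's history (ahead): {} — 0.
Only in 36574a1's history (behind): {027b0a8, 36574a1, 7136fbb, 7f7f698, bc55331, bf741a0, e25eabc} — 7.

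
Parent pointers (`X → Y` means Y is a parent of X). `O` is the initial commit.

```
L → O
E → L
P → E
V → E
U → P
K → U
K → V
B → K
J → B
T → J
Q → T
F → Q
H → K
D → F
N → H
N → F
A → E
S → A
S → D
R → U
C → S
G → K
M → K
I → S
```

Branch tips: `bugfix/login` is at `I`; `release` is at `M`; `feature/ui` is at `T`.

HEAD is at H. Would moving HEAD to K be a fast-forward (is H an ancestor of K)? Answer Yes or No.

A fast-forward from H to K is possible iff H is an ancestor of K.
Ancestors of K: {E, K, L, O, P, U, V}.
H is not among them, so fast-forward is not possible.

No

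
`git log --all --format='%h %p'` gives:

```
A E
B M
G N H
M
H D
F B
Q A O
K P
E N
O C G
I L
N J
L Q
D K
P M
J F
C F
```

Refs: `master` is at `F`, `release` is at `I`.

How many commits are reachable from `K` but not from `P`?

1

Reachable from K: {K, M, P}.
Reachable from P: {M, P}.
In K's history but not P's: {K} — 1 commit.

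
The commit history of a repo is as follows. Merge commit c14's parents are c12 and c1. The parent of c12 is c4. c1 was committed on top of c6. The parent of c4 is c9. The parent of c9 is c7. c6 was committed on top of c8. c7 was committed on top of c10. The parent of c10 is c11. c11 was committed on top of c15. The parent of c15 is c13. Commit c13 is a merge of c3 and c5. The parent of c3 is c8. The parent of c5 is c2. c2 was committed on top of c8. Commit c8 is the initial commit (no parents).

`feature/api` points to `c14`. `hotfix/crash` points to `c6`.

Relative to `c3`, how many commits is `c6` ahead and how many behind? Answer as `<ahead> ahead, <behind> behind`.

1 ahead, 1 behind

Reachable from c6: {c6, c8}.
Reachable from c3: {c3, c8}.
Only in c6's history (ahead): {c6} — 1.
Only in c3's history (behind): {c3} — 1.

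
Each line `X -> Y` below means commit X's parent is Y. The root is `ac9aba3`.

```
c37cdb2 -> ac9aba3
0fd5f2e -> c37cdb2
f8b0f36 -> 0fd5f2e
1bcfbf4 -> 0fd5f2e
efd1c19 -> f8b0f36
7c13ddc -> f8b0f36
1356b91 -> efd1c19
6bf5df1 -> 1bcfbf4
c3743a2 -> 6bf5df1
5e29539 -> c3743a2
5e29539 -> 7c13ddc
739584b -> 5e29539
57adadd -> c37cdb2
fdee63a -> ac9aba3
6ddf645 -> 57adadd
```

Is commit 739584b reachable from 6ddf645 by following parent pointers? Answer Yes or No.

No

Ancestors of 6ddf645: {57adadd, 6ddf645, ac9aba3, c37cdb2}.
739584b is not in that set, so it is not an ancestor of 6ddf645.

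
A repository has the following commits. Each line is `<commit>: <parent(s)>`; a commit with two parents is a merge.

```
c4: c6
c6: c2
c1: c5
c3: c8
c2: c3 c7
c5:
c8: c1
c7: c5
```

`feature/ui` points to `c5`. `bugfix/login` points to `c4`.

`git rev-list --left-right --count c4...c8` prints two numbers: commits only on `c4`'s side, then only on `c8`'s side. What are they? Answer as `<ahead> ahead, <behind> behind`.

Reachable from c4: {c1, c2, c3, c4, c5, c6, c7, c8}.
Reachable from c8: {c1, c5, c8}.
Only in c4's history (ahead): {c2, c3, c4, c6, c7} — 5.
Only in c8's history (behind): {} — 0.

5 ahead, 0 behind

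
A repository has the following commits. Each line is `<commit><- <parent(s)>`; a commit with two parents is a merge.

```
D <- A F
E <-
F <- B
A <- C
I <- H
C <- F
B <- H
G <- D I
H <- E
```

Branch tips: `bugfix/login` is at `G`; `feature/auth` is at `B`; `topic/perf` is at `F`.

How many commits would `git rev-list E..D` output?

Reachable from D: {A, B, C, D, E, F, H}.
Reachable from E: {E}.
In D's history but not E's: {A, B, C, D, F, H} — 6 commits.

6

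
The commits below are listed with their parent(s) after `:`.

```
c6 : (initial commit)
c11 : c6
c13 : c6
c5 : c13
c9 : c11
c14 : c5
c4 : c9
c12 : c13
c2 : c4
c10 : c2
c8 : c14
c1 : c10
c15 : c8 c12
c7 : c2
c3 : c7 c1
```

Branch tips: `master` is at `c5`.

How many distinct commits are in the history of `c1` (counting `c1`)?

Walking parent pointers from c1: reachable set = {c1, c10, c11, c2, c4, c6, c9}.
That is 7 commits.

7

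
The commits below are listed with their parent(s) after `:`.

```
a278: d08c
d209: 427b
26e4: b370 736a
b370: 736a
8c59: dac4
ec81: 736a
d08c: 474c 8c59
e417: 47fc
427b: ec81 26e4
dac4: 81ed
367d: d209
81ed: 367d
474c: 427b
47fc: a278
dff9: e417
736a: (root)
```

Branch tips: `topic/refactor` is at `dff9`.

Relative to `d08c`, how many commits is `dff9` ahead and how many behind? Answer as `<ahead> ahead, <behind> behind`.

4 ahead, 0 behind

Reachable from dff9: {26e4, 367d, 427b, 474c, 47fc, 736a, 81ed, 8c59, a278, b370, d08c, d209, dac4, dff9, e417, ec81}.
Reachable from d08c: {26e4, 367d, 427b, 474c, 736a, 81ed, 8c59, b370, d08c, d209, dac4, ec81}.
Only in dff9's history (ahead): {47fc, a278, dff9, e417} — 4.
Only in d08c's history (behind): {} — 0.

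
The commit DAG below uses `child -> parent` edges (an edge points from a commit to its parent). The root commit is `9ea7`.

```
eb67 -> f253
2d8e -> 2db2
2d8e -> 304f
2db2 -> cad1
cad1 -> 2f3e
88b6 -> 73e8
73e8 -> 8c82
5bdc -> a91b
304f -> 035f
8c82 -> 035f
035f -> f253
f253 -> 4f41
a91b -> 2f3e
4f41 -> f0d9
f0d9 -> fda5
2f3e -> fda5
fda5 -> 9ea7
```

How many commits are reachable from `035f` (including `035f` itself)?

6

Walking parent pointers from 035f: reachable set = {035f, 4f41, 9ea7, f0d9, f253, fda5}.
That is 6 commits.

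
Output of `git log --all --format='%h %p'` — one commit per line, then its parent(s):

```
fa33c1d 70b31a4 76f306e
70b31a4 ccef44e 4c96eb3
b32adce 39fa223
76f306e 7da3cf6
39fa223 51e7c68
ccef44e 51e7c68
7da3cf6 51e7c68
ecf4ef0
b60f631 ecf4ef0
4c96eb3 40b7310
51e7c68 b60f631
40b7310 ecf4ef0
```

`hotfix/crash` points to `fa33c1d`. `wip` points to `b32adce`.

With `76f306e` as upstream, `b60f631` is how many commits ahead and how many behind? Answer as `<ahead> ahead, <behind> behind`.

Reachable from b60f631: {b60f631, ecf4ef0}.
Reachable from 76f306e: {51e7c68, 76f306e, 7da3cf6, b60f631, ecf4ef0}.
Only in b60f631's history (ahead): {} — 0.
Only in 76f306e's history (behind): {51e7c68, 76f306e, 7da3cf6} — 3.

0 ahead, 3 behind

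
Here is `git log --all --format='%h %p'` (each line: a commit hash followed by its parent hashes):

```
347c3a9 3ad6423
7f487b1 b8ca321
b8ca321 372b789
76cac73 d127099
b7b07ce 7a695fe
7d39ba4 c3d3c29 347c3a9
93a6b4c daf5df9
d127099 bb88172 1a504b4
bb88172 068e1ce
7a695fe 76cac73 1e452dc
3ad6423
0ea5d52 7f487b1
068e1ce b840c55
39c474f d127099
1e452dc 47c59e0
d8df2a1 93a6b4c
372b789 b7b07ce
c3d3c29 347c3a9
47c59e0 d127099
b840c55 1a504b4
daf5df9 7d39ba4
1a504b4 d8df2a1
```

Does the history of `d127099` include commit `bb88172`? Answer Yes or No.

Ancestors of d127099 (commits reachable by following parents): {068e1ce, 1a504b4, 347c3a9, 3ad6423, 7d39ba4, 93a6b4c, b840c55, bb88172, c3d3c29, d127099, d8df2a1, daf5df9}.
bb88172 is in that set, so it is an ancestor of d127099.

Yes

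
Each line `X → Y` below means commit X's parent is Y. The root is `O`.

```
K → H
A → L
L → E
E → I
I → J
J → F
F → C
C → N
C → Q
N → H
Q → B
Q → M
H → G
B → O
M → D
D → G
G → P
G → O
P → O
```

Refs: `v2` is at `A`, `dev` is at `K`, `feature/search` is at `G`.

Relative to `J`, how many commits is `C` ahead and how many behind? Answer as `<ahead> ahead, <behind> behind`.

Reachable from C: {B, C, D, G, H, M, N, O, P, Q}.
Reachable from J: {B, C, D, F, G, H, J, M, N, O, P, Q}.
Only in C's history (ahead): {} — 0.
Only in J's history (behind): {F, J} — 2.

0 ahead, 2 behind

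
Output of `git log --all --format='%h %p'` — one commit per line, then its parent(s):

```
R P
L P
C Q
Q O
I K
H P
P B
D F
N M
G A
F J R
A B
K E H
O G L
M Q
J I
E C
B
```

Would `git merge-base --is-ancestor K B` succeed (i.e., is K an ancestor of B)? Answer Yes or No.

Ancestors of B: {B}.
K is not in that set, so it is not an ancestor of B.

No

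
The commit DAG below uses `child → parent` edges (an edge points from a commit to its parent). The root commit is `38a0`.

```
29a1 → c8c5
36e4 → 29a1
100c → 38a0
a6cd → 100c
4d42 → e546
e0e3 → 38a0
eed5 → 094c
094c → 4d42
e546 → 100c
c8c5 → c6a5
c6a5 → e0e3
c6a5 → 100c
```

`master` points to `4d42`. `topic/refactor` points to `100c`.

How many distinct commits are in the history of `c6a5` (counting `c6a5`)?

4

Walking parent pointers from c6a5: reachable set = {100c, 38a0, c6a5, e0e3}.
That is 4 commits.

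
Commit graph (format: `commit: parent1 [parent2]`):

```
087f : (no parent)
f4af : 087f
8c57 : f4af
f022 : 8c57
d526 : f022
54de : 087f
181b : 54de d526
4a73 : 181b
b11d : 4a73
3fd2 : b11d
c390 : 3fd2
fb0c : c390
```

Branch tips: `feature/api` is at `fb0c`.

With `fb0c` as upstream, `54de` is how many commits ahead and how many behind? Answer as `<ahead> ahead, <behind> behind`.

0 ahead, 10 behind

Reachable from 54de: {087f, 54de}.
Reachable from fb0c: {087f, 181b, 3fd2, 4a73, 54de, 8c57, b11d, c390, d526, f022, f4af, fb0c}.
Only in 54de's history (ahead): {} — 0.
Only in fb0c's history (behind): {181b, 3fd2, 4a73, 8c57, b11d, c390, d526, f022, f4af, fb0c} — 10.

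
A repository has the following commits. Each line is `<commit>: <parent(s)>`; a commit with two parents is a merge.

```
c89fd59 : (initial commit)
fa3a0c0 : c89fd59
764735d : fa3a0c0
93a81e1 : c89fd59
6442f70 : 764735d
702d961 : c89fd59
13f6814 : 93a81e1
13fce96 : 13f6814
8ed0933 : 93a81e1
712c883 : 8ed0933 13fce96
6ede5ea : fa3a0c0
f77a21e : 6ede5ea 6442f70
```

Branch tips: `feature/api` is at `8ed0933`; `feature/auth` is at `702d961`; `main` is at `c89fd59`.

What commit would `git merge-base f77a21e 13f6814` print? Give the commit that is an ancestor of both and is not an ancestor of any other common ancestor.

Ancestors of f77a21e: {6442f70, 6ede5ea, 764735d, c89fd59, f77a21e, fa3a0c0}.
Ancestors of 13f6814: {13f6814, 93a81e1, c89fd59}.
Common ancestors: {c89fd59}.
The only common ancestor is c89fd59, so it is the merge base.

c89fd59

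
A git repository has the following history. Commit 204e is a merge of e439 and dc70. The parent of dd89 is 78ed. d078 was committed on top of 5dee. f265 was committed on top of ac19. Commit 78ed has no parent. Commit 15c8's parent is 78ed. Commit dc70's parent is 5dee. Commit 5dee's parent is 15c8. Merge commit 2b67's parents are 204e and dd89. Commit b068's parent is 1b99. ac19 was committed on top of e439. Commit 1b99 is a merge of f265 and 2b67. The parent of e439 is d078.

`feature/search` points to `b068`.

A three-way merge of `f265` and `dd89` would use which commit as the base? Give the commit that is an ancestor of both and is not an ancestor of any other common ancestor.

78ed

Ancestors of f265: {15c8, 5dee, 78ed, ac19, d078, e439, f265}.
Ancestors of dd89: {78ed, dd89}.
Common ancestors: {78ed}.
The only common ancestor is 78ed, so it is the merge base.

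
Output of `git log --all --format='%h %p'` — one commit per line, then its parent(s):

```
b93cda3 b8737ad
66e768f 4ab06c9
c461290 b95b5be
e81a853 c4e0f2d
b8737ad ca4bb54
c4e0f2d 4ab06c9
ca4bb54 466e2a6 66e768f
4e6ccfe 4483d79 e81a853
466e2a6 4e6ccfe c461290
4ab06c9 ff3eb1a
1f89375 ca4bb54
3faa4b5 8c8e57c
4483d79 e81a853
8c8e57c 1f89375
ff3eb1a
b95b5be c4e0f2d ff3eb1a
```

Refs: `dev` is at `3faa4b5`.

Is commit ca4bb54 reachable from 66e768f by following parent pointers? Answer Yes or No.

No

Ancestors of 66e768f: {4ab06c9, 66e768f, ff3eb1a}.
ca4bb54 is not in that set, so it is not an ancestor of 66e768f.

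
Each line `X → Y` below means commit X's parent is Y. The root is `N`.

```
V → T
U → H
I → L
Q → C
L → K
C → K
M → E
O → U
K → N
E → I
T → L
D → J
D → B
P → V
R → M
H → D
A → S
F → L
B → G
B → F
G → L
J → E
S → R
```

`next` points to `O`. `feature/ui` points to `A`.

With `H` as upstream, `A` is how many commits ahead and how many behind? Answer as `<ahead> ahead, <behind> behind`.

4 ahead, 6 behind

Reachable from A: {A, E, I, K, L, M, N, R, S}.
Reachable from H: {B, D, E, F, G, H, I, J, K, L, N}.
Only in A's history (ahead): {A, M, R, S} — 4.
Only in H's history (behind): {B, D, F, G, H, J} — 6.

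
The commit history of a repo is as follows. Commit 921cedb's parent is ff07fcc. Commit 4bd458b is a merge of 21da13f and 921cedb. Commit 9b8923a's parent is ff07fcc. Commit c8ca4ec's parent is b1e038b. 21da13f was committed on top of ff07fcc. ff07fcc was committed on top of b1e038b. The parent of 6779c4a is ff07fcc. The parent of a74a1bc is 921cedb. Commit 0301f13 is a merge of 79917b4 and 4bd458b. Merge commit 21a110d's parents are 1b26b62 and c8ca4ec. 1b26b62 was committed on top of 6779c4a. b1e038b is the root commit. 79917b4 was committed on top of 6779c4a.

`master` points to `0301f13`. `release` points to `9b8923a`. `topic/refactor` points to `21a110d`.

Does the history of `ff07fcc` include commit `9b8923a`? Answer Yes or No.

Ancestors of ff07fcc: {b1e038b, ff07fcc}.
9b8923a is not in that set, so it is not an ancestor of ff07fcc.

No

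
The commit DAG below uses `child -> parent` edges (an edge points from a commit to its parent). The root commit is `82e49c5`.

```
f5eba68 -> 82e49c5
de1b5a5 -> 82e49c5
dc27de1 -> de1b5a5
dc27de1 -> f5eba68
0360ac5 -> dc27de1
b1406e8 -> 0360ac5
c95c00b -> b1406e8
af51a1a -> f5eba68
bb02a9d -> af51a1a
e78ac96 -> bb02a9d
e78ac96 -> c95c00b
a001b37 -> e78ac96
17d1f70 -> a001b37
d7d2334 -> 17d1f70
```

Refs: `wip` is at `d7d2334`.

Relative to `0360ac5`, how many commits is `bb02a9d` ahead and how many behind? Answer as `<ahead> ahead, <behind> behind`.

Reachable from bb02a9d: {82e49c5, af51a1a, bb02a9d, f5eba68}.
Reachable from 0360ac5: {0360ac5, 82e49c5, dc27de1, de1b5a5, f5eba68}.
Only in bb02a9d's history (ahead): {af51a1a, bb02a9d} — 2.
Only in 0360ac5's history (behind): {0360ac5, dc27de1, de1b5a5} — 3.

2 ahead, 3 behind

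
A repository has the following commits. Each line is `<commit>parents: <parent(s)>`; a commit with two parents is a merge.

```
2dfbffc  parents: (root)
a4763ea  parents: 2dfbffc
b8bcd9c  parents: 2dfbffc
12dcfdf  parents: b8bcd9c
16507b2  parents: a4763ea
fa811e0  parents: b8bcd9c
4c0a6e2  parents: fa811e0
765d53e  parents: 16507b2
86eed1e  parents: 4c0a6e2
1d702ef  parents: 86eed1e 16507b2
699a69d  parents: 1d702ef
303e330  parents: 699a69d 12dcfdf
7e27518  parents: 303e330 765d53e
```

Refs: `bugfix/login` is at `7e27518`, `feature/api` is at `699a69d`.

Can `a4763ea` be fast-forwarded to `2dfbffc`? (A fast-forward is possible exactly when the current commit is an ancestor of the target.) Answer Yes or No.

A fast-forward from a4763ea to 2dfbffc is possible iff a4763ea is an ancestor of 2dfbffc.
Ancestors of 2dfbffc: {2dfbffc}.
a4763ea is not among them, so fast-forward is not possible.

No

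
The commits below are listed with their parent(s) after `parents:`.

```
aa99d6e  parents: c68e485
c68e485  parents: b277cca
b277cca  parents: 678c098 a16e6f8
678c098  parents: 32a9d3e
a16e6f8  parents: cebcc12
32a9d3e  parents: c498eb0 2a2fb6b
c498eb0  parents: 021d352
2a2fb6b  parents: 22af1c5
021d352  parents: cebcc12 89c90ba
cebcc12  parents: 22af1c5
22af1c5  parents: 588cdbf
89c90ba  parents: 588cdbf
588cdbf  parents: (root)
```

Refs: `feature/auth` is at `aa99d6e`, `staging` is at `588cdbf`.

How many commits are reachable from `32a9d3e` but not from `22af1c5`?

Reachable from 32a9d3e: {021d352, 22af1c5, 2a2fb6b, 32a9d3e, 588cdbf, 89c90ba, c498eb0, cebcc12}.
Reachable from 22af1c5: {22af1c5, 588cdbf}.
In 32a9d3e's history but not 22af1c5's: {021d352, 2a2fb6b, 32a9d3e, 89c90ba, c498eb0, cebcc12} — 6 commits.

6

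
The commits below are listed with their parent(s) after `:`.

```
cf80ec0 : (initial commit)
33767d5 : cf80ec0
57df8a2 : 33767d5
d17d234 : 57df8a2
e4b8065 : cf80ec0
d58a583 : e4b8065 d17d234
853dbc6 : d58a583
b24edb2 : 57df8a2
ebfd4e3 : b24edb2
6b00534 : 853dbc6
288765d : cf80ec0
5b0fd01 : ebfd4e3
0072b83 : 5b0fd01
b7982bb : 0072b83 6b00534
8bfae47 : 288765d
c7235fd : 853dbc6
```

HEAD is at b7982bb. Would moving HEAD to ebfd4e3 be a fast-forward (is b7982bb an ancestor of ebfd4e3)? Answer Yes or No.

No

A fast-forward from b7982bb to ebfd4e3 is possible iff b7982bb is an ancestor of ebfd4e3.
Ancestors of ebfd4e3: {33767d5, 57df8a2, b24edb2, cf80ec0, ebfd4e3}.
b7982bb is not among them, so fast-forward is not possible.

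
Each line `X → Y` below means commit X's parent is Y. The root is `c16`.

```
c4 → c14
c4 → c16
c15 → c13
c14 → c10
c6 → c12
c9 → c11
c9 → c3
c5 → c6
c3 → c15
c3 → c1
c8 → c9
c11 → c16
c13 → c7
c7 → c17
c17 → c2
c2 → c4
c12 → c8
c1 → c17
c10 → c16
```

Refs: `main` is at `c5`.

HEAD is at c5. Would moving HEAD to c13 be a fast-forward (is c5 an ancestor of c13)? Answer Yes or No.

No

A fast-forward from c5 to c13 is possible iff c5 is an ancestor of c13.
Ancestors of c13: {c10, c13, c14, c16, c17, c2, c4, c7}.
c5 is not among them, so fast-forward is not possible.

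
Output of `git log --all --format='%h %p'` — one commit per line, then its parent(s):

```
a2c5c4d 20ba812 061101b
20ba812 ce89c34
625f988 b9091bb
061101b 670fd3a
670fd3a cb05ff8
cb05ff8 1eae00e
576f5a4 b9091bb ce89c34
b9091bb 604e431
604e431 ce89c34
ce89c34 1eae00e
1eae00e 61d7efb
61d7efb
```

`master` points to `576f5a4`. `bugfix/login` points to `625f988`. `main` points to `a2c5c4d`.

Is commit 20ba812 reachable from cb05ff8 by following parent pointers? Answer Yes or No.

Ancestors of cb05ff8: {1eae00e, 61d7efb, cb05ff8}.
20ba812 is not in that set, so it is not an ancestor of cb05ff8.

No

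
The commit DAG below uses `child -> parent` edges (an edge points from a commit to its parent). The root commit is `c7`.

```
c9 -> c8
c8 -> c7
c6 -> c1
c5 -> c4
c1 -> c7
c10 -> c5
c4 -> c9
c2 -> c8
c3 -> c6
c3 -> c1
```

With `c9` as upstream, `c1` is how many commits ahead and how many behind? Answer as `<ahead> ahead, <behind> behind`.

Reachable from c1: {c1, c7}.
Reachable from c9: {c7, c8, c9}.
Only in c1's history (ahead): {c1} — 1.
Only in c9's history (behind): {c8, c9} — 2.

1 ahead, 2 behind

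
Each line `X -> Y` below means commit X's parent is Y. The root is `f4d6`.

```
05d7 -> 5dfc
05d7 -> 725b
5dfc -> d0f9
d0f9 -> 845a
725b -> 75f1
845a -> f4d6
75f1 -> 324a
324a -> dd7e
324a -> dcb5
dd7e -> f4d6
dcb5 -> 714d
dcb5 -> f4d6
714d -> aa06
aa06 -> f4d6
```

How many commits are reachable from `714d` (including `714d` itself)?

3

Walking parent pointers from 714d: reachable set = {714d, aa06, f4d6}.
That is 3 commits.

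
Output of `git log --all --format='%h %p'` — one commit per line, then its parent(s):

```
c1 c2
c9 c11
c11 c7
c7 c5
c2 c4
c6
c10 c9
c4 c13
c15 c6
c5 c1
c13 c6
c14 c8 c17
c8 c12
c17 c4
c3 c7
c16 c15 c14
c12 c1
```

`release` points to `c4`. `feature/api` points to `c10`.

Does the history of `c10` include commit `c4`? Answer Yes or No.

Yes

Ancestors of c10 (commits reachable by following parents): {c1, c10, c11, c13, c2, c4, c5, c6, c7, c9}.
c4 is in that set, so it is an ancestor of c10.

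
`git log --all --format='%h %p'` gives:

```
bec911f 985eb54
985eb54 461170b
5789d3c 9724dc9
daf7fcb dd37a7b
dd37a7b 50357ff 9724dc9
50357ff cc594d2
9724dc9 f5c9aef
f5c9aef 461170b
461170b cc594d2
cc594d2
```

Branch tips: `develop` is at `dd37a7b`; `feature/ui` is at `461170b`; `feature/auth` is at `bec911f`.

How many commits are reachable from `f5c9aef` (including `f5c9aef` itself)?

3

Walking parent pointers from f5c9aef: reachable set = {461170b, cc594d2, f5c9aef}.
That is 3 commits.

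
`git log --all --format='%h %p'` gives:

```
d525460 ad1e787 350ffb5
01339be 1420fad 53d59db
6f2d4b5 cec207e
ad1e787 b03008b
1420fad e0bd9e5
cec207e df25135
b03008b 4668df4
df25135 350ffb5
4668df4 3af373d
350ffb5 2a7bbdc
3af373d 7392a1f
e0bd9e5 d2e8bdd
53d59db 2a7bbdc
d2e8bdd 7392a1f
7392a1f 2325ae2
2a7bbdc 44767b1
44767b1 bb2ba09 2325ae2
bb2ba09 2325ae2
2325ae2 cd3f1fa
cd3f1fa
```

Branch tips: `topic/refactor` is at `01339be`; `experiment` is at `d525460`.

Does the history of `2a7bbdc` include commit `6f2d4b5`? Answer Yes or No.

No

Ancestors of 2a7bbdc: {2325ae2, 2a7bbdc, 44767b1, bb2ba09, cd3f1fa}.
6f2d4b5 is not in that set, so it is not an ancestor of 2a7bbdc.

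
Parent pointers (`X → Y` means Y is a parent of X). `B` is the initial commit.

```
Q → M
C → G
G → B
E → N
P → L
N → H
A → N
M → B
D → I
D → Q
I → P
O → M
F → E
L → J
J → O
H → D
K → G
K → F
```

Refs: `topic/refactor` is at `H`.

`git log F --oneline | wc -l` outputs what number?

Walking parent pointers from F: reachable set = {B, D, E, F, H, I, J, L, M, N, O, P, Q}.
That is 13 commits.

13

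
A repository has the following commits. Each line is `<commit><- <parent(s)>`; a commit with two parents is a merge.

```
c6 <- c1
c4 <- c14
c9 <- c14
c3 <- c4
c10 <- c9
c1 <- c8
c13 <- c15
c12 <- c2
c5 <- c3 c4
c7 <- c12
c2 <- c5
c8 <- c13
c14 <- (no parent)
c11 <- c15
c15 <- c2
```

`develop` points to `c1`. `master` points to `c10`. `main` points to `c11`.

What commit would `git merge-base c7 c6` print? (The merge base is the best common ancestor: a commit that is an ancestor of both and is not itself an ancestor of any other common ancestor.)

c2

Ancestors of c7: {c12, c14, c2, c3, c4, c5, c7}.
Ancestors of c6: {c1, c13, c14, c15, c2, c3, c4, c5, c6, c8}.
Common ancestors: {c14, c2, c3, c4, c5}.
Among these, c2 is not an ancestor of any other common ancestor — it is the merge base.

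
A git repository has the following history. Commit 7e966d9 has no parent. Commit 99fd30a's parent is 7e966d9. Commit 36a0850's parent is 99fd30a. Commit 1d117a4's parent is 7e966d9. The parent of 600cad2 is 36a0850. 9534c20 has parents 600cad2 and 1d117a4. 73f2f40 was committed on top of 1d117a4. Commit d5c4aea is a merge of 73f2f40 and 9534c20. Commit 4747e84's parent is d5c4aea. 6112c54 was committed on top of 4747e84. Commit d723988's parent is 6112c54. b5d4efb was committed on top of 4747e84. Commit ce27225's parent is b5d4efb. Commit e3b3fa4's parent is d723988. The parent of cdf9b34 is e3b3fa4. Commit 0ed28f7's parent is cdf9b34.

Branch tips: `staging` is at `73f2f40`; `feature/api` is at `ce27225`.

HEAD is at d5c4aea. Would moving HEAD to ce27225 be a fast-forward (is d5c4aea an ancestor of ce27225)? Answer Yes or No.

A fast-forward from d5c4aea to ce27225 is possible iff d5c4aea is an ancestor of ce27225.
Ancestors of ce27225: {1d117a4, 36a0850, 4747e84, 600cad2, 73f2f40, 7e966d9, 9534c20, 99fd30a, b5d4efb, ce27225, d5c4aea}.
d5c4aea is among them, so fast-forward is possible.

Yes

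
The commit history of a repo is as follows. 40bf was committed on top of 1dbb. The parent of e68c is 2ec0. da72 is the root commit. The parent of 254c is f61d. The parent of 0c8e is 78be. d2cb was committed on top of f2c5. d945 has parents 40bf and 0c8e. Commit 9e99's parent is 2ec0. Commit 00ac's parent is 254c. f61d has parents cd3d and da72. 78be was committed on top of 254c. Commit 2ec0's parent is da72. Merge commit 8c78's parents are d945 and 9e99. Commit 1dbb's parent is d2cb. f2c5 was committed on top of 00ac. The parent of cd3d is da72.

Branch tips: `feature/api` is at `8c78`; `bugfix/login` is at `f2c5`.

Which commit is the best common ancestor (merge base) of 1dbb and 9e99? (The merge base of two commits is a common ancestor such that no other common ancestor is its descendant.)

da72

Ancestors of 1dbb: {00ac, 1dbb, 254c, cd3d, d2cb, da72, f2c5, f61d}.
Ancestors of 9e99: {2ec0, 9e99, da72}.
Common ancestors: {da72}.
The only common ancestor is da72, so it is the merge base.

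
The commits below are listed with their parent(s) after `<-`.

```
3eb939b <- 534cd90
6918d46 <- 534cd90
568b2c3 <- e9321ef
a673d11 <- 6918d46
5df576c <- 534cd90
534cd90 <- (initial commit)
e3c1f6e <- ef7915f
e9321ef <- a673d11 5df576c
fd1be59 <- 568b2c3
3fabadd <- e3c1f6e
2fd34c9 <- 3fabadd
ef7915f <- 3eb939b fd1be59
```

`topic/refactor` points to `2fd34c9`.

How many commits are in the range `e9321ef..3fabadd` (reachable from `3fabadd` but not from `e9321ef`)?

Reachable from 3fabadd: {3eb939b, 3fabadd, 534cd90, 568b2c3, 5df576c, 6918d46, a673d11, e3c1f6e, e9321ef, ef7915f, fd1be59}.
Reachable from e9321ef: {534cd90, 5df576c, 6918d46, a673d11, e9321ef}.
In 3fabadd's history but not e9321ef's: {3eb939b, 3fabadd, 568b2c3, e3c1f6e, ef7915f, fd1be59} — 6 commits.

6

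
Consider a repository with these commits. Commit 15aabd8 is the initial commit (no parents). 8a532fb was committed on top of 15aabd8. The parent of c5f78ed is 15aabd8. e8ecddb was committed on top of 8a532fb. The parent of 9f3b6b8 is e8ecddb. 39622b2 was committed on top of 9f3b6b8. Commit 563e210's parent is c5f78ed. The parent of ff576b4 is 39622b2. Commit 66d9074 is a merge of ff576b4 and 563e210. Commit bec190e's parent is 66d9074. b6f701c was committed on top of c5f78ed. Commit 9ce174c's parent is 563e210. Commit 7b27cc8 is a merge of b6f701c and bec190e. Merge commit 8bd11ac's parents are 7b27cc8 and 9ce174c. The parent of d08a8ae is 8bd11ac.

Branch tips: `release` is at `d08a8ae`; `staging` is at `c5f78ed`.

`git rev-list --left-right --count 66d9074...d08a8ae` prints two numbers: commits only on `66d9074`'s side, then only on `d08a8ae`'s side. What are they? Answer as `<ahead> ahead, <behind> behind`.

Reachable from 66d9074: {15aabd8, 39622b2, 563e210, 66d9074, 8a532fb, 9f3b6b8, c5f78ed, e8ecddb, ff576b4}.
Reachable from d08a8ae: {15aabd8, 39622b2, 563e210, 66d9074, 7b27cc8, 8a532fb, 8bd11ac, 9ce174c, 9f3b6b8, b6f701c, bec190e, c5f78ed, d08a8ae, e8ecddb, ff576b4}.
Only in 66d9074's history (ahead): {} — 0.
Only in d08a8ae's history (behind): {7b27cc8, 8bd11ac, 9ce174c, b6f701c, bec190e, d08a8ae} — 6.

0 ahead, 6 behind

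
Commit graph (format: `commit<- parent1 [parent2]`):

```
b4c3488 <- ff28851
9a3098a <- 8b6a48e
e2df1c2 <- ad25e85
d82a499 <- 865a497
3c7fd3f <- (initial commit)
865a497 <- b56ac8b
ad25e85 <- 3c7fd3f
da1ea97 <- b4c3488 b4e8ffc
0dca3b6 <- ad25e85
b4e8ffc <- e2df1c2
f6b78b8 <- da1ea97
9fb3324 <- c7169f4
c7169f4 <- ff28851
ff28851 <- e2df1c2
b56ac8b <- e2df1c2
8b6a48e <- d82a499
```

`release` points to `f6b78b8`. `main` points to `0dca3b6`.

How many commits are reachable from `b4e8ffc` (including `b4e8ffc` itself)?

Walking parent pointers from b4e8ffc: reachable set = {3c7fd3f, ad25e85, b4e8ffc, e2df1c2}.
That is 4 commits.

4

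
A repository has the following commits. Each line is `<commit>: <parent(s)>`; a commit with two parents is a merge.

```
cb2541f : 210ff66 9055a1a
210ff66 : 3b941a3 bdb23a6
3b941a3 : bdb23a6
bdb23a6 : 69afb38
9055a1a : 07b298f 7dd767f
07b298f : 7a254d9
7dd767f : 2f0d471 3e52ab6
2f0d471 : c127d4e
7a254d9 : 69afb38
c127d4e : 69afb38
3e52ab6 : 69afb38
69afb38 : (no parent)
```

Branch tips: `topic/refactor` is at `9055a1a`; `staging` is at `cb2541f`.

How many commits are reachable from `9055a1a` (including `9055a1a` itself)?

Walking parent pointers from 9055a1a: reachable set = {07b298f, 2f0d471, 3e52ab6, 69afb38, 7a254d9, 7dd767f, 9055a1a, c127d4e}.
That is 8 commits.

8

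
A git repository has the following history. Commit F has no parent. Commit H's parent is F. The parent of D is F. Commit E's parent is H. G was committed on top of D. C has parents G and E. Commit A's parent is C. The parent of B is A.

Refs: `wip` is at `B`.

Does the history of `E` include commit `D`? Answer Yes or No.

No

Ancestors of E: {E, F, H}.
D is not in that set, so it is not an ancestor of E.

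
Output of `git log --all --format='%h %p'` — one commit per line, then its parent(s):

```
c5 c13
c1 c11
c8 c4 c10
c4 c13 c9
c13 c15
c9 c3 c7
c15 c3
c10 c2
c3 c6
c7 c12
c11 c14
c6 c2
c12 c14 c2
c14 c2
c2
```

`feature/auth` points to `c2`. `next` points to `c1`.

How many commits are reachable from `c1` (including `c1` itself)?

Walking parent pointers from c1: reachable set = {c1, c11, c14, c2}.
That is 4 commits.

4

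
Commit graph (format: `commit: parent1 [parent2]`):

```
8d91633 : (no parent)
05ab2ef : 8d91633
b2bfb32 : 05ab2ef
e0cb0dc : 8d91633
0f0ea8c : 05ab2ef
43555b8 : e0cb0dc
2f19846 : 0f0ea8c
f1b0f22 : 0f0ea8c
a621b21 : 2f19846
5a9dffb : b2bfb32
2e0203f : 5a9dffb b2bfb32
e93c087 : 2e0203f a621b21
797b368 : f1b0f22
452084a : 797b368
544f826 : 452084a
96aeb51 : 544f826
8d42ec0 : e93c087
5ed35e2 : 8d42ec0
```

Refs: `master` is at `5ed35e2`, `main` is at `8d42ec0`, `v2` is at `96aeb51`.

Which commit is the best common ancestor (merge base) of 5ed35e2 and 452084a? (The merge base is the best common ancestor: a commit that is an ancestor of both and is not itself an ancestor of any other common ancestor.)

0f0ea8c

Ancestors of 5ed35e2: {05ab2ef, 0f0ea8c, 2e0203f, 2f19846, 5a9dffb, 5ed35e2, 8d42ec0, 8d91633, a621b21, b2bfb32, e93c087}.
Ancestors of 452084a: {05ab2ef, 0f0ea8c, 452084a, 797b368, 8d91633, f1b0f22}.
Common ancestors: {05ab2ef, 0f0ea8c, 8d91633}.
Among these, 0f0ea8c is not an ancestor of any other common ancestor — it is the merge base.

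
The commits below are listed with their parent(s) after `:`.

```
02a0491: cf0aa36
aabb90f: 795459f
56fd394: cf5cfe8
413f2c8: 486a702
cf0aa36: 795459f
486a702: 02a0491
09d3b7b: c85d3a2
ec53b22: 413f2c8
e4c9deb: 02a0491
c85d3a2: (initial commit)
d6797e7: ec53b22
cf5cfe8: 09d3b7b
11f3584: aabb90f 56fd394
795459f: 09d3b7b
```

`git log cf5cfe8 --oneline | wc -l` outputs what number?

Walking parent pointers from cf5cfe8: reachable set = {09d3b7b, c85d3a2, cf5cfe8}.
That is 3 commits.

3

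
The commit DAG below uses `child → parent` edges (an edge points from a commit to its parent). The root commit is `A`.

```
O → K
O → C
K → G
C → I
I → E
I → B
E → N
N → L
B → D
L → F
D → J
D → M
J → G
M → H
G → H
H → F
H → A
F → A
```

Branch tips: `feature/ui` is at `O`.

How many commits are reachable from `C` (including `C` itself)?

13

Walking parent pointers from C: reachable set = {A, B, C, D, E, F, G, H, I, J, L, M, N}.
That is 13 commits.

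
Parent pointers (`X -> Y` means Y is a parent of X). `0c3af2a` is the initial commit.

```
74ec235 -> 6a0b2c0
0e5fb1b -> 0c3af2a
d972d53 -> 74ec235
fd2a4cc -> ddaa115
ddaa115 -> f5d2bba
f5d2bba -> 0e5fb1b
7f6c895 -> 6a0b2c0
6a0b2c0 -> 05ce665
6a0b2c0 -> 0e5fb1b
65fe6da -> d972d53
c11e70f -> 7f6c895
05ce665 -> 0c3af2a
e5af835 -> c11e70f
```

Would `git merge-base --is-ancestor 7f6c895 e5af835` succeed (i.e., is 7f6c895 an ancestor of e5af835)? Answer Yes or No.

Yes

Ancestors of e5af835 (commits reachable by following parents): {05ce665, 0c3af2a, 0e5fb1b, 6a0b2c0, 7f6c895, c11e70f, e5af835}.
7f6c895 is in that set, so it is an ancestor of e5af835.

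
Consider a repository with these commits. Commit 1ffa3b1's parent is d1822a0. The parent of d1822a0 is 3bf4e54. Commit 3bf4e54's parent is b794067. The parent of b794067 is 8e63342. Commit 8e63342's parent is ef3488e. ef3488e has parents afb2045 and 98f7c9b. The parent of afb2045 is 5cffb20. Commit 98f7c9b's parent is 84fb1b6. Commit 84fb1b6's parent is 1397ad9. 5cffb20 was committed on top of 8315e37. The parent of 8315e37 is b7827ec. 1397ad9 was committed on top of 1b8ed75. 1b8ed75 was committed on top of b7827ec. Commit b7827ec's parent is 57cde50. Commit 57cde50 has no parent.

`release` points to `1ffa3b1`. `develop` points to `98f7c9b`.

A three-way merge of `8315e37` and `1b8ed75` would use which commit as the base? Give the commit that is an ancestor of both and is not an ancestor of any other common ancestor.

b7827ec

Ancestors of 8315e37: {57cde50, 8315e37, b7827ec}.
Ancestors of 1b8ed75: {1b8ed75, 57cde50, b7827ec}.
Common ancestors: {57cde50, b7827ec}.
Among these, b7827ec is not an ancestor of any other common ancestor — it is the merge base.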